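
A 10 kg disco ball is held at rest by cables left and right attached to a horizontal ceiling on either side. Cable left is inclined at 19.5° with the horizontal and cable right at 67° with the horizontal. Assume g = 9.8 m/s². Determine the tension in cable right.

Weight W = 10 × 9.8 = 98 N acts straight down.
Horizontal: T_left cos 19.5° = T_right cos 67°  →  T_left = 0.4145 T_right.
Vertical: T_left sin 19.5° + T_right sin 67° = 98.
Substituting the horizontal relation into the vertical equation gives 1.059 T_right = 98, so T_right = 92.55 N.

T_right ≈ 92.6 N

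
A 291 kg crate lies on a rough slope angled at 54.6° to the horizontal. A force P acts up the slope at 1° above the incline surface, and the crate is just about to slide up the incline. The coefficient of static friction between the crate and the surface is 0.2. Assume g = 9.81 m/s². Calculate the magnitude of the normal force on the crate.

On the verge of sliding up the incline, friction equals μN and acts down the slope.
Perpendicular: N + P sin 1° = W cos 54.6° = 1654 N.
Along incline: P cos 1° = W sin 54.6° + μN  with W sin 54.6° = 2327 N.
Solving the pair for P and N: P = 2649 N, N = 1607 N (and f = μN = 321.5 N).

N ≈ 1610 N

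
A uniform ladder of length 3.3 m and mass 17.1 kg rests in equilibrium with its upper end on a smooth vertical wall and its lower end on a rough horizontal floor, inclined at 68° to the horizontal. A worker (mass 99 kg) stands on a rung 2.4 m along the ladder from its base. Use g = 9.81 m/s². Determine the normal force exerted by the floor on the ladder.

N_floor ≈ 1140 N

ΣF_y = 0: N_floor = 17.1×9.81 + 99×9.81 = 1138.9 N.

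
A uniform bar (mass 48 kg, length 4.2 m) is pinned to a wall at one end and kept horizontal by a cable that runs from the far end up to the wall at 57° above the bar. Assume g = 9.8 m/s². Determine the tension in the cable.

Take torques about the hinge: T sin 57° · 4.2 = 48×9.8×2.1 = 987.84 N·m.
So T = 987.84 / (0.8387 × 4.2) = 280.44 N.

T ≈ 280 N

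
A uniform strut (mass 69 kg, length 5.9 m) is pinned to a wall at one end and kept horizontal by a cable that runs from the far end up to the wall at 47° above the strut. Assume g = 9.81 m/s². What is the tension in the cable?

T ≈ 463 N

Take torques about the hinge: T sin 47° · 5.9 = 69×9.81×2.95 = 1996.8 N·m.
So T = 1996.8 / (0.7314 × 5.9) = 462.77 N.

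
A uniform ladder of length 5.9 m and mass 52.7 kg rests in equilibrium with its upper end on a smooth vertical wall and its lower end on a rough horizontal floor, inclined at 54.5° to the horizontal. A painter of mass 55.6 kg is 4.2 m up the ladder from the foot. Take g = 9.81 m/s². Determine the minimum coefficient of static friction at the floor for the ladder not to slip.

ΣF_y = 0: N_floor = 52.7×9.81 + 55.6×9.81 = 1062.4 N.
Torques about the foot: N_wall · 5.9 sin 54.5° = 52.7×9.81×2.95 cos 54.5° + 55.6×9.81×4.2 cos 54.5° → N_wall = 461.34 N.
ΣF_x = 0: f_floor = N_wall = 461.34 N.
μ_min = f_floor / N_floor = 461.34 / 1062.4 = 0.4342.

μ_min ≈ 0.434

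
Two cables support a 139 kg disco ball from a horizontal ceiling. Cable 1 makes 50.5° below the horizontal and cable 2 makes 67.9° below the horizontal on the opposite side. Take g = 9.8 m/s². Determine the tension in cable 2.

T_2 ≈ 985 N

Weight W = 139 × 9.8 = 1362 N acts straight down.
Horizontal: T_1 cos 50.5° = T_2 cos 67.9°  →  T_1 = 0.5915 T_2.
Vertical: T_1 sin 50.5° + T_2 sin 67.9° = 1362.
Substituting the horizontal relation into the vertical equation gives 1.383 T_2 = 1362, so T_2 = 985 N.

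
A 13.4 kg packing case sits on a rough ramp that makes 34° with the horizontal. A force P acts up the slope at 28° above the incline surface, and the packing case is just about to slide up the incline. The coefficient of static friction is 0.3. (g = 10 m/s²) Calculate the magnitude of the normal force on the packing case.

N ≈ 61.4 N

On the verge of sliding up the incline, friction equals μN and acts down the slope.
Perpendicular: N + P sin 28° = W cos 34° = 111.1 N.
Along incline: P cos 28° = W sin 34° + μN  with W sin 34° = 74.93 N.
Solving the pair for P and N: P = 105.7 N, N = 61.45 N (and f = μN = 18.43 N).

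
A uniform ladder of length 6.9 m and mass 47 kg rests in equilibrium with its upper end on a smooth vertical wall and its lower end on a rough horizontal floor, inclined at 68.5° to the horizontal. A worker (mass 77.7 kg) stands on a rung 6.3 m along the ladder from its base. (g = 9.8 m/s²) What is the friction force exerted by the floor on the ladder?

Torques about the foot: N_wall · 6.9 sin 68.5° = 47×9.8×3.45 cos 68.5° + 77.7×9.8×6.3 cos 68.5° → N_wall = 364.58 N.
ΣF_x = 0: f_floor = N_wall = 364.58 N.

f ≈ 365 N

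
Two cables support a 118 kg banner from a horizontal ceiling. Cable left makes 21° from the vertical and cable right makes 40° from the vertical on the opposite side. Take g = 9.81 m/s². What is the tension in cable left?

T_left ≈ 851 N

Angles from the horizontal: cable left is 90° − 21° = 69°, cable right is 90° − 40° = 50°.
Weight W = 118 × 9.81 = 1158 N acts straight down.
Horizontal: T_left cos 69° = T_right cos 50°  →  T_right = 0.5575 T_left.
Vertical: T_left sin 69° + T_right sin 50° = 1158.
Substituting the horizontal relation into the vertical equation gives 1.361 T_left = 1158, so T_left = 850.7 N.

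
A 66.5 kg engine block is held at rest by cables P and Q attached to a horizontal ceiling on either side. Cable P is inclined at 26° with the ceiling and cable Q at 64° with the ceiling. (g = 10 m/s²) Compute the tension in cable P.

Weight W = 66.5 × 10 = 665 N acts straight down.
Horizontal: T_P cos 26° = T_Q cos 64°  →  T_Q = 2.05 T_P.
Vertical: T_P sin 26° + T_Q sin 64° = 665.
Substituting the horizontal relation into the vertical equation gives 2.281 T_P = 665, so T_P = 291.5 N.

T_P ≈ 292 N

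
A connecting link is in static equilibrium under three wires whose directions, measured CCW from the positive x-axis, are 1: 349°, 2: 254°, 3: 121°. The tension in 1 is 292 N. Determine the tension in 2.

Resolve: ΣF_x = 292 cos 349° + T_2 cos 254° + T_3 cos 121° = 0.
        ΣF_y = 292 sin 349° + T_2 sin 254° + T_3 sin 121° = 0.
The known terms sum to (286.6, -55.72) N, so -0.2756 T_2 − 0.5150 T_3 = -286.6 and -0.9613 T_2 + 0.8572 T_3 = 55.72.
Solving simultaneously: T_2 = 296.7 N, T_3 = 397.7 N.

T_2 ≈ 297 N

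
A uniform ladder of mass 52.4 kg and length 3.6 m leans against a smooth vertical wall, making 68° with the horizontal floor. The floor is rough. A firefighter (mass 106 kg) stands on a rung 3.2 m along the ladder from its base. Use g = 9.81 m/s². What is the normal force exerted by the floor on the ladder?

N_floor ≈ 1550 N

ΣF_y = 0: N_floor = 52.4×9.81 + 106×9.81 = 1553.9 N.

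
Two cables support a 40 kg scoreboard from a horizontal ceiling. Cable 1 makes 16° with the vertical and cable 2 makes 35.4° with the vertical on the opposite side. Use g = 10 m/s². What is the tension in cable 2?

T_2 ≈ 141 N

Angles from the horizontal: cable 1 is 90° − 16° = 74°, cable 2 is 90° − 35.4° = 54.6°.
Weight W = 40 × 10 = 400 N acts straight down.
Horizontal: T_1 cos 74° = T_2 cos 54.6°  →  T_1 = 2.102 T_2.
Vertical: T_1 sin 74° + T_2 sin 54.6° = 400.
Substituting the horizontal relation into the vertical equation gives 2.835 T_2 = 400, so T_2 = 141.1 N.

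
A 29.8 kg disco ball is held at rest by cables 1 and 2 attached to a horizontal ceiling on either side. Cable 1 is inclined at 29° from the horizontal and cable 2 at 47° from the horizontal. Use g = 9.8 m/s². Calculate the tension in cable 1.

Weight W = 29.8 × 9.8 = 292 N acts straight down.
Horizontal: T_1 cos 29° = T_2 cos 47°  →  T_2 = 1.282 T_1.
Vertical: T_1 sin 29° + T_2 sin 47° = 292.
Substituting the horizontal relation into the vertical equation gives 1.423 T_1 = 292, so T_1 = 205.3 N.

T_1 ≈ 205 N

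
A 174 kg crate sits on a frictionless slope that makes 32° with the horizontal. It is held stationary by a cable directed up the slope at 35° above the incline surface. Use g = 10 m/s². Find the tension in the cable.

Take axes along and perpendicular to the incline. Weight components: W sin 32° = 922.1 N down-slope, W cos 32° = 1476 N into the surface.
Along incline: T cos 35° = W sin 32° → T = 1126 N.
Perpendicular: N = W cos 32° − T sin 35° = 830 N.

T ≈ 1130 N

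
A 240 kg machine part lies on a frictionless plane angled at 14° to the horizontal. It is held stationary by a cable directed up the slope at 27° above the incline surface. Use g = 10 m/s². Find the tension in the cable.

T ≈ 652 N

Take axes along and perpendicular to the incline. Weight components: W sin 14° = 580.6 N down-slope, W cos 14° = 2329 N into the surface.
Along incline: T cos 27° = W sin 14° → T = 651.6 N.
Perpendicular: N = W cos 14° − T sin 27° = 2033 N.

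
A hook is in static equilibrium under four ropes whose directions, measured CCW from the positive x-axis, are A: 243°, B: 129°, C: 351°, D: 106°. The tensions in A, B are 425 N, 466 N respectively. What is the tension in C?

Resolve: ΣF_x = 425 cos 243° + 466 cos 129° + T_C cos 351° + T_D cos 106° = 0.
        ΣF_y = 425 sin 243° + 466 sin 129° + T_C sin 351° + T_D sin 106° = 0.
The known terms sum to (-486.2, -16.53) N, so 0.9877 T_C − 0.2756 T_D = 486.2 and -0.1564 T_C + 0.9613 T_D = 16.53.
Solving simultaneously: T_C = 520.7 N, T_D = 101.9 N.

T_C ≈ 521 N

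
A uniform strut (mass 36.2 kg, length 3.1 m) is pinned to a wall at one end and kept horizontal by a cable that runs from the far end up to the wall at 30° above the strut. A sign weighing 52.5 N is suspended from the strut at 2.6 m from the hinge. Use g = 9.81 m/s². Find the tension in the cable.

T ≈ 443 N

Take torques about the hinge: T sin 30° · 3.1 = 36.2×9.81×1.55 + 52.5×2.6 = 686.94 N·m.
So T = 686.94 / (0.5000 × 3.1) = 443.19 N.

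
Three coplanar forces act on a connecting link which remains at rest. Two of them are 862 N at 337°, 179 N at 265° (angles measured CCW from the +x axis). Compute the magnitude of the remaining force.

Sum the known components: ΣF_x = 777.9 N, ΣF_y = -515.1 N.
For equilibrium the remaining force must supply (−ΣF_x, −ΣF_y) = (-777.9, 515.1) N.
Magnitude = √((-777.9)² + (515.1)²) = 933 N; direction = atan2(515.1, -777.9) = 146.5°.

F ≈ 933 N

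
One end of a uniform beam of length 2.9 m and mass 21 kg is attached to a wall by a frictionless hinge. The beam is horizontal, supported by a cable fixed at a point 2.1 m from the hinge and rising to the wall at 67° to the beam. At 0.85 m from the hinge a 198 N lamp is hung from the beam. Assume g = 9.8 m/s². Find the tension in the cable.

Take torques about the hinge: T sin 67° · 2.1 = 21×9.8×1.45 + 198×0.85 = 466.71 N·m.
So T = 466.71 / (0.9205 × 2.1) = 241.44 N.

T ≈ 241 N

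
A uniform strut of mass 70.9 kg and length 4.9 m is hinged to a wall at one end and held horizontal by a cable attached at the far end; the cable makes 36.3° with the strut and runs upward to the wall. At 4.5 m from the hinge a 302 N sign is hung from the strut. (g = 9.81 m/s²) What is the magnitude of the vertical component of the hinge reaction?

Take torques about the hinge: T sin 36.3° · 4.9 = 70.9×9.81×2.45 + 302×4.5 = 3063 N·m.
So T = 3063 / (0.5920 × 4.9) = 1055.9 N.
ΣF_y = 0: H_y = (70.9×9.81 + 302) − T sin 36.3° = 997.53 − 625.11 = 372.42 N.

|H_y| ≈ 372 N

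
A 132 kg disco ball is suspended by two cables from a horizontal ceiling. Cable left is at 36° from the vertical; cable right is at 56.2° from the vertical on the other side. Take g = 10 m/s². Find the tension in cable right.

Angles from the horizontal: cable left is 90° − 36° = 54°, cable right is 90° − 56.2° = 33.8°.
Weight W = 132 × 10 = 1320 N acts straight down.
Horizontal: T_left cos 54° = T_right cos 33.8°  →  T_left = 1.414 T_right.
Vertical: T_left sin 54° + T_right sin 33.8° = 1320.
Substituting the horizontal relation into the vertical equation gives 1.7 T_right = 1320, so T_right = 776.4 N.

T_right ≈ 776 N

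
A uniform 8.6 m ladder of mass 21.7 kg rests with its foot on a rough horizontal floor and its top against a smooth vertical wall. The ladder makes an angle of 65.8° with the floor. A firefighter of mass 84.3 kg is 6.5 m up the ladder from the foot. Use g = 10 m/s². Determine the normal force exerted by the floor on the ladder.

N_floor ≈ 1060 N

ΣF_y = 0: N_floor = 21.7×10 + 84.3×10 = 1060 N.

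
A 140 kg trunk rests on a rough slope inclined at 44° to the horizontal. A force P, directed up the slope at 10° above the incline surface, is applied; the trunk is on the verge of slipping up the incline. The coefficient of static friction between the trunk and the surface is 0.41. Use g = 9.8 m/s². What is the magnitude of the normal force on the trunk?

N ≈ 764 N

On the verge of sliding up the incline, friction equals μN and acts down the slope.
Perpendicular: N + P sin 10° = W cos 44° = 986.9 N.
Along incline: P cos 10° = W sin 44° + μN  with W sin 44° = 953.1 N.
Solving the pair for P and N: P = 1286 N, N = 763.7 N (and f = μN = 313.1 N).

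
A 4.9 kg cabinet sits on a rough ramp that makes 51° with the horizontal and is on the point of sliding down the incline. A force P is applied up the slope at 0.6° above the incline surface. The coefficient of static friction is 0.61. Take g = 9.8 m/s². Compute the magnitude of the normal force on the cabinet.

N ≈ 30 N

On the verge of sliding down the incline, friction equals μN and acts up the slope.
Perpendicular: N + P sin 0.6° = W cos 51° = 30.22 N.
Along incline: P cos 0.6° + μN = W sin 51° with W sin 51° = 37.32 N.
Solving the pair for P and N: P = 19.01 N, N = 30.02 N (and f = μN = 18.31 N).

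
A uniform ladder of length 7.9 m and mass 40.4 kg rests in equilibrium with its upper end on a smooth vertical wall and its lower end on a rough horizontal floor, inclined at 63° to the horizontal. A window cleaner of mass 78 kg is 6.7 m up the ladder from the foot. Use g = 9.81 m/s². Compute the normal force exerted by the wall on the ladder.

N_wall ≈ 432 N

Torques about the foot: N_wall · 7.9 sin 63° = 40.4×9.81×3.95 cos 63° + 78×9.81×6.7 cos 63° → N_wall = 431.63 N.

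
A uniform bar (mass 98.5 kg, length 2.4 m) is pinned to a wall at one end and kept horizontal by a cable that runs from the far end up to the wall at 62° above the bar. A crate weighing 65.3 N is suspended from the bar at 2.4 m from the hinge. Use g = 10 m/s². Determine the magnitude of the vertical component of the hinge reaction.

|H_y| ≈ 492 N

Take torques about the hinge: T sin 62° · 2.4 = 98.5×10×1.2 + 65.3×2.4 = 1338.7 N·m.
So T = 1338.7 / (0.8829 × 2.4) = 631.75 N.
ΣF_y = 0: H_y = (98.5×10 + 65.3) − T sin 62° = 1050.3 − 557.8 = 492.5 N.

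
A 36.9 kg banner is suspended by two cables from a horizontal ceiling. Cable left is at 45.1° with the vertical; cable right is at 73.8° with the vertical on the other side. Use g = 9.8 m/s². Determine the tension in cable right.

T_right ≈ 293 N

Angles from the horizontal: cable left is 90° − 45.1° = 44.9°, cable right is 90° − 73.8° = 16.2°.
Weight W = 36.9 × 9.8 = 361.6 N acts straight down.
Horizontal: T_left cos 44.9° = T_right cos 16.2°  →  T_left = 1.356 T_right.
Vertical: T_left sin 44.9° + T_right sin 16.2° = 361.6.
Substituting the horizontal relation into the vertical equation gives 1.236 T_right = 361.6, so T_right = 292.6 N.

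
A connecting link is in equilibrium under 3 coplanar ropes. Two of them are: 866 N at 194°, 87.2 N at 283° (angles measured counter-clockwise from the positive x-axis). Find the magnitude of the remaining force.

Sum the known components: ΣF_x = -820.7 N, ΣF_y = -294.5 N.
For equilibrium the remaining force must supply (−ΣF_x, −ΣF_y) = (820.7, 294.5) N.
Magnitude = √((820.7)² + (294.5)²) = 871.9 N; direction = atan2(294.5, 820.7) = 19.7°.

F ≈ 872 N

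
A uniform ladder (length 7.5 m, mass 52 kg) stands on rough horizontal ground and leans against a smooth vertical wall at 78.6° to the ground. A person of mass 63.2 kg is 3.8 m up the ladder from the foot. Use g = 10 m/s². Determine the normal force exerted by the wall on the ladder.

Torques about the foot: N_wall · 7.5 sin 78.6° = 52×10×3.75 cos 78.6° + 63.2×10×3.8 cos 78.6° → N_wall = 116.99 N.

N_wall ≈ 117 N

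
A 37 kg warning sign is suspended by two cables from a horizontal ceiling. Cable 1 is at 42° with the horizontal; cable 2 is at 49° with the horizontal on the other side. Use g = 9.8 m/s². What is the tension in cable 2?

T_2 ≈ 270 N

Weight W = 37 × 9.8 = 362.6 N acts straight down.
Horizontal: T_1 cos 42° = T_2 cos 49°  →  T_1 = 0.8828 T_2.
Vertical: T_1 sin 42° + T_2 sin 49° = 362.6.
Substituting the horizontal relation into the vertical equation gives 1.345 T_2 = 362.6, so T_2 = 269.5 N.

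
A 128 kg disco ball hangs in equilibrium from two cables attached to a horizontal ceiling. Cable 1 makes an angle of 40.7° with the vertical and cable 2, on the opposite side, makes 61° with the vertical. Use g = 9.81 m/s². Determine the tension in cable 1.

Angles from the horizontal: cable 1 is 90° − 40.7° = 49.3°, cable 2 is 90° − 61° = 29°.
Weight W = 128 × 9.81 = 1256 N acts straight down.
Horizontal: T_1 cos 49.3° = T_2 cos 29°  →  T_2 = 0.7456 T_1.
Vertical: T_1 sin 49.3° + T_2 sin 29° = 1256.
Substituting the horizontal relation into the vertical equation gives 1.12 T_1 = 1256, so T_1 = 1122 N.

T_1 ≈ 1120 N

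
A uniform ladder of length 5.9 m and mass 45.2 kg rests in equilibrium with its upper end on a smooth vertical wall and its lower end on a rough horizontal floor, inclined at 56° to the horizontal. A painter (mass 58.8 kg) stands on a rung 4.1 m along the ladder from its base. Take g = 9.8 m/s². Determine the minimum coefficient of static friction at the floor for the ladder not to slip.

ΣF_y = 0: N_floor = 45.2×9.8 + 58.8×9.8 = 1019.2 N.
Torques about the foot: N_wall · 5.9 sin 56° = 45.2×9.8×2.95 cos 56° + 58.8×9.8×4.1 cos 56° → N_wall = 419.49 N.
ΣF_x = 0: f_floor = N_wall = 419.49 N.
μ_min = f_floor / N_floor = 419.49 / 1019.2 = 0.4116.

μ_min ≈ 0.412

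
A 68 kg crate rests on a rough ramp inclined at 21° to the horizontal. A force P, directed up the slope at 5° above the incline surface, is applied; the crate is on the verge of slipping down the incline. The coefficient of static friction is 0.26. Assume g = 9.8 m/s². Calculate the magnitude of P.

P ≈ 79.2 N

On the verge of sliding down the incline, friction equals μN and acts up the slope.
Perpendicular: N + P sin 5° = W cos 21° = 622.1 N.
Along incline: P cos 5° + μN = W sin 21° with W sin 21° = 238.8 N.
Solving the pair for P and N: P = 79.16 N, N = 615.2 N (and f = μN = 160 N).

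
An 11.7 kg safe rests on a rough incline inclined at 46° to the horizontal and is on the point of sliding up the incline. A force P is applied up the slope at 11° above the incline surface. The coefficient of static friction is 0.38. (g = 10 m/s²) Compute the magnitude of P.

On the verge of sliding up the incline, friction equals μN and acts down the slope.
Perpendicular: N + P sin 11° = W cos 46° = 81.28 N.
Along incline: P cos 11° = W sin 46° + μN  with W sin 46° = 84.16 N.
Solving the pair for P and N: P = 109.1 N, N = 60.45 N (and f = μN = 22.97 N).

P ≈ 109 N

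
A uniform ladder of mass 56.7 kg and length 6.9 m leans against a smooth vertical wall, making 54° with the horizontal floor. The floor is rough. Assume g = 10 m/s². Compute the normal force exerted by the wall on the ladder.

N_wall ≈ 206 N

Torques about the foot: N_wall · 6.9 sin 54° = 56.7×10×3.45 cos 54° → N_wall = 205.97 N.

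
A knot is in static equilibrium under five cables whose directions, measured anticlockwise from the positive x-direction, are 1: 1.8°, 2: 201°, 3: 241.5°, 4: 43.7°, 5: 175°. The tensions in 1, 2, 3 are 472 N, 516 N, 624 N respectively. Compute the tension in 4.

T_4 ≈ 988 N

Resolve: ΣF_x = 472 cos 1.8° + 516 cos 201° + 624 cos 241.5° + T_4 cos 43.7° + T_5 cos 175° = 0.
        ΣF_y = 472 sin 1.8° + 516 sin 201° + 624 sin 241.5° + T_4 sin 43.7° + T_5 sin 175° = 0.
The known terms sum to (-307.7, -718.5) N, so 0.7230 T_4 − 0.9962 T_5 = 307.7 and 0.6909 T_4 + 0.0872 T_5 = 718.5.
Solving simultaneously: T_4 = 988.4 N, T_5 = 408.4 N.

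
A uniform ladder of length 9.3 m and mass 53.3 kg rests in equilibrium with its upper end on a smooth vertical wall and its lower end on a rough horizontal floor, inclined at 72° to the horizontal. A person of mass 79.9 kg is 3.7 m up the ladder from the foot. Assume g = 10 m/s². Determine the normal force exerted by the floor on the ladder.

N_floor ≈ 1330 N

ΣF_y = 0: N_floor = 53.3×10 + 79.9×10 = 1332 N.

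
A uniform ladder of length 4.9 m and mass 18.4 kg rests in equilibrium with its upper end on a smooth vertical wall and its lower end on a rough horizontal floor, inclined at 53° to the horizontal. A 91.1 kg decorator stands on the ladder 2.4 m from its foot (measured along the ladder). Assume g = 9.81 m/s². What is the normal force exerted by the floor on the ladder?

ΣF_y = 0: N_floor = 18.4×9.81 + 91.1×9.81 = 1074.2 N.

N_floor ≈ 1070 N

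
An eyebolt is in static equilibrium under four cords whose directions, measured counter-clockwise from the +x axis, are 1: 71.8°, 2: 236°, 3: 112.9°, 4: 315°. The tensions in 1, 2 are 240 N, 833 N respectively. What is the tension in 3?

Resolve: ΣF_x = 240 cos 71.8° + 833 cos 236° + T_3 cos 112.9° + T_4 cos 315° = 0.
        ΣF_y = 240 sin 71.8° + 833 sin 236° + T_3 sin 112.9° + T_4 sin 315° = 0.
The known terms sum to (-390.8, -462.6) N, so -0.3891 T_3 + 0.7071 T_4 = 390.8 and 0.9212 T_3 − 0.7071 T_4 = 462.6.
Solving simultaneously: T_3 = 1604 N, T_4 = 1435 N.

T_3 ≈ 1600 N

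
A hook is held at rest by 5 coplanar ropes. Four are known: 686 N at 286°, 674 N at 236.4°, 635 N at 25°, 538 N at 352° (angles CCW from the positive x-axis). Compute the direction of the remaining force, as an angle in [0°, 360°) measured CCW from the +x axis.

Sum the known components: ΣF_x = 924.4 N, ΣF_y = -1027 N.
For equilibrium the remaining force must supply (−ΣF_x, −ΣF_y) = (-924.4, 1027) N.
Magnitude = √((-924.4)² + (1027)²) = 1382 N; direction = atan2(1027, -924.4) = 132.0°.

θ ≈ 132°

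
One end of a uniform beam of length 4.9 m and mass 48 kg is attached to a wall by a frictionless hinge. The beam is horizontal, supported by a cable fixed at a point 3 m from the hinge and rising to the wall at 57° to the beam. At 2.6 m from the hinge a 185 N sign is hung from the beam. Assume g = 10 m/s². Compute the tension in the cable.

Take torques about the hinge: T sin 57° · 3 = 48×10×2.45 + 185×2.6 = 1657 N·m.
So T = 1657 / (0.8387 × 3) = 658.58 N.

T ≈ 659 N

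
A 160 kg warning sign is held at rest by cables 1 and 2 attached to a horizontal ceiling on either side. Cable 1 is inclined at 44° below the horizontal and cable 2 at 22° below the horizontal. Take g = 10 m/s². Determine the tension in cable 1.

T_1 ≈ 1620 N

Weight W = 160 × 10 = 1600 N acts straight down.
Horizontal: T_1 cos 44° = T_2 cos 22°  →  T_2 = 0.7758 T_1.
Vertical: T_1 sin 44° + T_2 sin 22° = 1600.
Substituting the horizontal relation into the vertical equation gives 0.9853 T_1 = 1600, so T_1 = 1624 N.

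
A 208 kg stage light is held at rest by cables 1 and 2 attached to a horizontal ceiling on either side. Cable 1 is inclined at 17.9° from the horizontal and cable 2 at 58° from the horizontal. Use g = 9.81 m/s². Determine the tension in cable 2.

T_2 ≈ 2000 N

Weight W = 208 × 9.81 = 2040 N acts straight down.
Horizontal: T_1 cos 17.9° = T_2 cos 58°  →  T_1 = 0.5569 T_2.
Vertical: T_1 sin 17.9° + T_2 sin 58° = 2040.
Substituting the horizontal relation into the vertical equation gives 1.019 T_2 = 2040, so T_2 = 2002 N.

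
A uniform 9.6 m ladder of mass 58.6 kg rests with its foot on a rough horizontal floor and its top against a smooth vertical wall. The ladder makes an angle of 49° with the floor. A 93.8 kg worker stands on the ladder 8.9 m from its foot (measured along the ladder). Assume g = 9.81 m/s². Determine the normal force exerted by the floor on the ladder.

ΣF_y = 0: N_floor = 58.6×9.81 + 93.8×9.81 = 1495 N.

N_floor ≈ 1500 N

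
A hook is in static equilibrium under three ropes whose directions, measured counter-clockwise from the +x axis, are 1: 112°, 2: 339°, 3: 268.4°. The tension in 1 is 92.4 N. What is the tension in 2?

T_2 ≈ 39.2 N

Resolve: ΣF_x = 92.4 cos 112° + T_2 cos 339° + T_3 cos 268.4° = 0.
        ΣF_y = 92.4 sin 112° + T_2 sin 339° + T_3 sin 268.4° = 0.
The known terms sum to (-34.61, 85.67) N, so 0.9336 T_2 − 0.0279 T_3 = 34.61 and -0.3584 T_2 − 0.9996 T_3 = -85.67.
Solving simultaneously: T_2 = 39.22 N, T_3 = 71.64 N.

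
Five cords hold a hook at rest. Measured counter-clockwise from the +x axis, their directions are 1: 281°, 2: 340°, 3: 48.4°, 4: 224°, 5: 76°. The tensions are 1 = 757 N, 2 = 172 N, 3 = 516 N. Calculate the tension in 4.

T_4 ≈ 1380 N

Resolve: ΣF_x = 757 cos 281° + 172 cos 340° + 516 cos 48.4° + T_4 cos 224° + T_5 cos 76° = 0.
        ΣF_y = 757 sin 281° + 172 sin 340° + 516 sin 48.4° + T_4 sin 224° + T_5 sin 76° = 0.
The known terms sum to (648.7, -416.1) N, so -0.7193 T_4 + 0.2419 T_5 = -648.7 and -0.6947 T_4 + 0.9703 T_5 = 416.1.
Solving simultaneously: T_4 = 1378 N, T_5 = 1415 N.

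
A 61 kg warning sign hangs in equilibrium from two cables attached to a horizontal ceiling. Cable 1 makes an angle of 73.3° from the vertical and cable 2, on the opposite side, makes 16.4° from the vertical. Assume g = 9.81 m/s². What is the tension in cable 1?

T_1 ≈ 169 N

Angles from the horizontal: cable 1 is 90° − 73.3° = 16.7°, cable 2 is 90° − 16.4° = 73.6°.
Weight W = 61 × 9.81 = 598.4 N acts straight down.
Horizontal: T_1 cos 16.7° = T_2 cos 73.6°  →  T_2 = 3.392 T_1.
Vertical: T_1 sin 16.7° + T_2 sin 73.6° = 598.4.
Substituting the horizontal relation into the vertical equation gives 3.542 T_1 = 598.4, so T_1 = 169 N.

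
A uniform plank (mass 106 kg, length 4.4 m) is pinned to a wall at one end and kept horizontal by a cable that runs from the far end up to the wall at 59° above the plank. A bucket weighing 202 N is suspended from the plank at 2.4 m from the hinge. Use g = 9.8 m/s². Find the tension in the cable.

T ≈ 734 N

Take torques about the hinge: T sin 59° · 4.4 = 106×9.8×2.2 + 202×2.4 = 2770.2 N·m.
So T = 2770.2 / (0.8572 × 4.4) = 734.49 N.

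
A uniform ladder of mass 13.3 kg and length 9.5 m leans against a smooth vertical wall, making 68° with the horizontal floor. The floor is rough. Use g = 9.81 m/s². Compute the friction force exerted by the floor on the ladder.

Torques about the foot: N_wall · 9.5 sin 68° = 13.3×9.81×4.75 cos 68° → N_wall = 26.357 N.
ΣF_x = 0: f_floor = N_wall = 26.357 N.

f ≈ 26.4 N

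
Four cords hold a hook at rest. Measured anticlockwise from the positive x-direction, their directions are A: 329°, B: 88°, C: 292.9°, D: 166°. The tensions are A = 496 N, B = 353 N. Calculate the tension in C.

T_C ≈ 250 N

Resolve: ΣF_x = 496 cos 329° + 353 cos 88° + T_C cos 292.9° + T_D cos 166° = 0.
        ΣF_y = 496 sin 329° + 353 sin 88° + T_C sin 292.9° + T_D sin 166° = 0.
The known terms sum to (437.5, 97.33) N, so 0.3891 T_C − 0.9703 T_D = -437.5 and -0.9212 T_C + 0.2419 T_D = -97.33.
Solving simultaneously: T_C = 250.4 N, T_D = 551.3 N.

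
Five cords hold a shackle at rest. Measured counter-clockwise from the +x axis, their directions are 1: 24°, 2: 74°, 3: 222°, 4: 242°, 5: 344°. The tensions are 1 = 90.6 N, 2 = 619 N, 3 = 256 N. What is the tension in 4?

T_4 ≈ 470 N

Resolve: ΣF_x = 90.6 cos 24° + 619 cos 74° + 256 cos 222° + T_4 cos 242° + T_5 cos 344° = 0.
        ΣF_y = 90.6 sin 24° + 619 sin 74° + 256 sin 222° + T_4 sin 242° + T_5 sin 344° = 0.
The known terms sum to (63.14, 460.6) N, so -0.4695 T_4 + 0.9613 T_5 = -63.14 and -0.8829 T_4 − 0.2756 T_5 = -460.6.
Solving simultaneously: T_4 = 470.4 N, T_5 = 164.1 N.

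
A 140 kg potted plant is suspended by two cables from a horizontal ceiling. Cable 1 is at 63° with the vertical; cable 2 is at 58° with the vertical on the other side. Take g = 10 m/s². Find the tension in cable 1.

Angles from the horizontal: cable 1 is 90° − 63° = 27°, cable 2 is 90° − 58° = 32°.
Weight W = 140 × 10 = 1400 N acts straight down.
Horizontal: T_1 cos 27° = T_2 cos 32°  →  T_2 = 1.051 T_1.
Vertical: T_1 sin 27° + T_2 sin 32° = 1400.
Substituting the horizontal relation into the vertical equation gives 1.011 T_1 = 1400, so T_1 = 1385 N.

T_1 ≈ 1390 N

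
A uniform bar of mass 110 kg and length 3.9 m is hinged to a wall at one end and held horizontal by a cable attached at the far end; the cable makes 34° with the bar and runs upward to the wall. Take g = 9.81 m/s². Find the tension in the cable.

T ≈ 965 N

Take torques about the hinge: T sin 34° · 3.9 = 110×9.81×1.95 = 2104.2 N·m.
So T = 2104.2 / (0.5592 × 3.9) = 964.87 N.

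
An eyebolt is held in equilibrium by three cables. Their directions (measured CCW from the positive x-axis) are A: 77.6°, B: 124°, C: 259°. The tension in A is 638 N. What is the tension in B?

Resolve: ΣF_x = 638 cos 77.6° + T_B cos 124° + T_C cos 259° = 0.
        ΣF_y = 638 sin 77.6° + T_B sin 124° + T_C sin 259° = 0.
The known terms sum to (137, 623.1) N, so -0.5592 T_B − 0.1908 T_C = -137 and 0.8290 T_B − 0.9816 T_C = -623.1.
Solving simultaneously: T_B = 22.04 N, T_C = 653.4 N.

T_B ≈ 22 N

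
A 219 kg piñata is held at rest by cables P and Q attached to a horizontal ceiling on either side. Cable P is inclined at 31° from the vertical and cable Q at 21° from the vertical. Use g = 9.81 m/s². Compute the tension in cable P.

Angles from the horizontal: cable P is 90° − 31° = 59°, cable Q is 90° − 21° = 69°.
Weight W = 219 × 9.81 = 2148 N acts straight down.
Horizontal: T_P cos 59° = T_Q cos 69°  →  T_Q = 1.437 T_P.
Vertical: T_P sin 59° + T_Q sin 69° = 2148.
Substituting the horizontal relation into the vertical equation gives 2.199 T_P = 2148, so T_P = 977 N.

T_P ≈ 977 N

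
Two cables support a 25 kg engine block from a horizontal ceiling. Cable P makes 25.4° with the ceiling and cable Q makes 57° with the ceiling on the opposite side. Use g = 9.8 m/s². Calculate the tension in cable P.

T_P ≈ 135 N

Weight W = 25 × 9.8 = 245 N acts straight down.
Horizontal: T_P cos 25.4° = T_Q cos 57°  →  T_Q = 1.659 T_P.
Vertical: T_P sin 25.4° + T_Q sin 57° = 245.
Substituting the horizontal relation into the vertical equation gives 1.82 T_P = 245, so T_P = 134.6 N.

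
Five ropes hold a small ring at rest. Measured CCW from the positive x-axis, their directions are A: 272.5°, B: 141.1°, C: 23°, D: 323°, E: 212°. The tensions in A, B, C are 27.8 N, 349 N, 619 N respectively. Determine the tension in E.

T_E ≈ 564 N

Resolve: ΣF_x = 27.8 cos 272.5° + 349 cos 141.1° + 619 cos 23° + T_D cos 323° + T_E cos 212° = 0.
        ΣF_y = 27.8 sin 272.5° + 349 sin 141.1° + 619 sin 23° + T_D sin 323° + T_E sin 212° = 0.
The known terms sum to (299.4, 433.2) N, so 0.7986 T_D − 0.8480 T_E = -299.4 and -0.6018 T_D − 0.5299 T_E = -433.2.
Solving simultaneously: T_D = 223.6 N, T_E = 563.6 N.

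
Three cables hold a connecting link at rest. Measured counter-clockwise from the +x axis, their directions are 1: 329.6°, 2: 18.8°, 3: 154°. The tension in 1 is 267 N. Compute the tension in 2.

T_2 ≈ 29.1 N

Resolve: ΣF_x = 267 cos 329.6° + T_2 cos 18.8° + T_3 cos 154° = 0.
        ΣF_y = 267 sin 329.6° + T_2 sin 18.8° + T_3 sin 154° = 0.
The known terms sum to (230.3, -135.1) N, so 0.9466 T_2 − 0.8988 T_3 = -230.3 and 0.3223 T_2 + 0.4384 T_3 = 135.1.
Solving simultaneously: T_2 = 29.07 N, T_3 = 286.8 N.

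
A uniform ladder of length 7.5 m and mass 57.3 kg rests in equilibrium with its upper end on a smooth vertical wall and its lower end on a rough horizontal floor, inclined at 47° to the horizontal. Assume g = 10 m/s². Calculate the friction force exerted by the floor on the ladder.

f ≈ 267 N

Torques about the foot: N_wall · 7.5 sin 47° = 57.3×10×3.75 cos 47° → N_wall = 267.17 N.
ΣF_x = 0: f_floor = N_wall = 267.17 N.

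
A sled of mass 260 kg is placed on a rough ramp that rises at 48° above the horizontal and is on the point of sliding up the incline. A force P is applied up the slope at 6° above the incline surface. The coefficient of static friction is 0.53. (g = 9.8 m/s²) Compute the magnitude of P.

On the verge of sliding up the incline, friction equals μN and acts down the slope.
Perpendicular: N + P sin 6° = W cos 48° = 1705 N.
Along incline: P cos 6° = W sin 48° + μN  with W sin 48° = 1894 N.
Solving the pair for P and N: P = 2664 N, N = 1426 N (and f = μN = 756 N).

P ≈ 2660 N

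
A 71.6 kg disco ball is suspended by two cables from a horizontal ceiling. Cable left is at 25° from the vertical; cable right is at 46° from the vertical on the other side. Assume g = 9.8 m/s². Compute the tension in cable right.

T_right ≈ 314 N

Angles from the horizontal: cable left is 90° − 25° = 65°, cable right is 90° − 46° = 44°.
Weight W = 71.6 × 9.8 = 701.7 N acts straight down.
Horizontal: T_left cos 65° = T_right cos 44°  →  T_left = 1.702 T_right.
Vertical: T_left sin 65° + T_right sin 44° = 701.7.
Substituting the horizontal relation into the vertical equation gives 2.237 T_right = 701.7, so T_right = 313.6 N.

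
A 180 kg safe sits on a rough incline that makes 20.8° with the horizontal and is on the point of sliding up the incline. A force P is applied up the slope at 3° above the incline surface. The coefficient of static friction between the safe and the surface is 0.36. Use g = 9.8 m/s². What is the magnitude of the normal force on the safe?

N ≈ 1590 N

On the verge of sliding up the incline, friction equals μN and acts down the slope.
Perpendicular: N + P sin 3° = W cos 20.8° = 1649 N.
Along incline: P cos 3° = W sin 20.8° + μN  with W sin 20.8° = 626.4 N.
Solving the pair for P and N: P = 1199 N, N = 1586 N (and f = μN = 571.1 N).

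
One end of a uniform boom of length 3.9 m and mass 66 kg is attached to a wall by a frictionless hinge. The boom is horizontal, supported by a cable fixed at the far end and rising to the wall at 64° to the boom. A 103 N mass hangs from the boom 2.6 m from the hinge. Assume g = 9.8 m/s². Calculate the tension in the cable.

T ≈ 436 N

Take torques about the hinge: T sin 64° · 3.9 = 66×9.8×1.95 + 103×2.6 = 1529.1 N·m.
So T = 1529.1 / (0.8988 × 3.9) = 436.21 N.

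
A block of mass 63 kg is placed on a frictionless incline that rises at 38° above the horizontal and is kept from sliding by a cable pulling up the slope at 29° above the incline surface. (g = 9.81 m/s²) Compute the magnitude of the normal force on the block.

N ≈ 276 N

Take axes along and perpendicular to the incline. Weight components: W sin 38° = 380.5 N down-slope, W cos 38° = 487 N into the surface.
Along incline: T cos 29° = W sin 38° → T = 435 N.
Perpendicular: N = W cos 38° − T sin 29° = 276.1 N.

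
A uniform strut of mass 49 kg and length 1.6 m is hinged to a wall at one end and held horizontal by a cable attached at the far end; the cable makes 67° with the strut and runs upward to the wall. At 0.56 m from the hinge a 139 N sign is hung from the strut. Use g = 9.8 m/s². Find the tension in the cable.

Take torques about the hinge: T sin 67° · 1.6 = 49×9.8×0.8 + 139×0.56 = 462 N·m.
So T = 462 / (0.9205 × 1.6) = 313.69 N.

T ≈ 314 N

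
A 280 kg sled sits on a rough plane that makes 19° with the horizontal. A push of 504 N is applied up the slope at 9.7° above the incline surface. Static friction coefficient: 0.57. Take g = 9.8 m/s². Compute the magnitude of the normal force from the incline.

Axes along / perpendicular to the incline. W sin 19° = 893.4 N down-slope; W cos 19° = 2595 N into the surface.
Perpendicular: N = W cos 19° − P sin 9.7° = 2595 − 84.92 = 2510 N.
Along incline: P cos 9.7° + f = W sin 19° (friction acts up-slope) → f = 893.4 − 496.8 = 396.6 N.
|f| = 396.6 N ≤ μN = 1430 N, so the sled is indeed static.

N ≈ 2510 N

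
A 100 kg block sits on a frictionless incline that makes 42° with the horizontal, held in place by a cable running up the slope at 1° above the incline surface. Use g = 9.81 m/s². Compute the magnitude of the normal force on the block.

N ≈ 718 N

Take axes along and perpendicular to the incline. Weight components: W sin 42° = 656.4 N down-slope, W cos 42° = 729 N into the surface.
Along incline: T cos 1° = W sin 42° → T = 656.5 N.
Perpendicular: N = W cos 42° − T sin 1° = 717.6 N.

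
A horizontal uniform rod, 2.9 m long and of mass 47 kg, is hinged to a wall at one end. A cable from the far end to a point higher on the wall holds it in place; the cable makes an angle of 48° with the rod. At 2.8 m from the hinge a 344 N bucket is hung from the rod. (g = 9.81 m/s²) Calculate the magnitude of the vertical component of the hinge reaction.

|H_y| ≈ 242 N

Take torques about the hinge: T sin 48° · 2.9 = 47×9.81×1.45 + 344×2.8 = 1631.8 N·m.
So T = 1631.8 / (0.7431 × 2.9) = 757.15 N.
ΣF_y = 0: H_y = (47×9.81 + 344) − T sin 48° = 805.07 − 562.67 = 242.4 N.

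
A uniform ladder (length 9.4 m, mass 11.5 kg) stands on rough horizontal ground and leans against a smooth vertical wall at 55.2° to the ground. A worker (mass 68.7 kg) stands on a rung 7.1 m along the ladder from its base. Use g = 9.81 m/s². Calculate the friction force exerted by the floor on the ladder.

Torques about the foot: N_wall · 9.4 sin 55.2° = 11.5×9.81×4.7 cos 55.2° + 68.7×9.81×7.1 cos 55.2° → N_wall = 393 N.
ΣF_x = 0: f_floor = N_wall = 393 N.

f ≈ 393 N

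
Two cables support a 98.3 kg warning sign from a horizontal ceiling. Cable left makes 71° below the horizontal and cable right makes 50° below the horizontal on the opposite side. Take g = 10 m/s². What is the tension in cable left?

Weight W = 98.3 × 10 = 983 N acts straight down.
Horizontal: T_left cos 71° = T_right cos 50°  →  T_right = 0.5065 T_left.
Vertical: T_left sin 71° + T_right sin 50° = 983.
Substituting the horizontal relation into the vertical equation gives 1.334 T_left = 983, so T_left = 737.1 N.

T_left ≈ 737 N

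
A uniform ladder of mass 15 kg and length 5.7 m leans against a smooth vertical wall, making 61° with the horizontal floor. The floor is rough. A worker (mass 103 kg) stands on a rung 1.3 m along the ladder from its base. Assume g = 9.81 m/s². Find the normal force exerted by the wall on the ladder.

Torques about the foot: N_wall · 5.7 sin 61° = 15×9.81×2.85 cos 61° + 103×9.81×1.3 cos 61° → N_wall = 168.52 N.

N_wall ≈ 169 N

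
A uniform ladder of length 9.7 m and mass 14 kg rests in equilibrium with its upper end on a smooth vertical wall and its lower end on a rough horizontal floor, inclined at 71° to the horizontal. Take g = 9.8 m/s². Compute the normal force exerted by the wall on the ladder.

N_wall ≈ 23.6 N

Torques about the foot: N_wall · 9.7 sin 71° = 14×9.8×4.85 cos 71° → N_wall = 23.621 N.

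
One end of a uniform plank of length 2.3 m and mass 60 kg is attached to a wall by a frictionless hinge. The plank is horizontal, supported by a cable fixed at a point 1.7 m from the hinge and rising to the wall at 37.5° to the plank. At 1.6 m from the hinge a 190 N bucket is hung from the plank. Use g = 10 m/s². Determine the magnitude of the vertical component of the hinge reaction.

Take torques about the hinge: T sin 37.5° · 1.7 = 60×10×1.15 + 190×1.6 = 994 N·m.
So T = 994 / (0.6088 × 1.7) = 960.48 N.
ΣF_y = 0: H_y = (60×10 + 190) − T sin 37.5° = 790 − 584.71 = 205.29 N.

|H_y| ≈ 205 N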